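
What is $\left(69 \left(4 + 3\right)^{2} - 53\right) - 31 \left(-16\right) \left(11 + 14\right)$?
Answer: $15728$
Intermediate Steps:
$\left(69 \left(4 + 3\right)^{2} - 53\right) - 31 \left(-16\right) \left(11 + 14\right) = \left(69 \cdot 7^{2} - 53\right) - \left(-496\right) 25 = \left(69 \cdot 49 - 53\right) - -12400 = \left(3381 - 53\right) + 12400 = 3328 + 12400 = 15728$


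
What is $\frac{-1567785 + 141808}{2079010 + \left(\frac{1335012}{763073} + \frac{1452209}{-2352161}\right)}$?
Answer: $- \frac{2559444123351110681}{3731555855742677205} \approx -0.68589$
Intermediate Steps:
$\frac{-1567785 + 141808}{2079010 + \left(\frac{1335012}{763073} + \frac{1452209}{-2352161}\right)} = - \frac{1425977}{2079010 + \left(1335012 \cdot \frac{1}{763073} + 1452209 \left(- \frac{1}{2352161}\right)\right)} = - \frac{1425977}{2079010 + \left(\frac{1335012}{763073} - \frac{1452209}{2352161}\right)} = - \frac{1425977}{2079010 + \frac{2032021682675}{1794870550753}} = - \frac{1425977}{\frac{3731555855742677205}{1794870550753}} = \left(-1425977\right) \frac{1794870550753}{3731555855742677205} = - \frac{2559444123351110681}{3731555855742677205}$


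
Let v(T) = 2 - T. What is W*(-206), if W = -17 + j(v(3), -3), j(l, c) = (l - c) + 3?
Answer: 2472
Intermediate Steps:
j(l, c) = 3 + l - c
W = -12 (W = -17 + (3 + (2 - 1*3) - 1*(-3)) = -17 + (3 + (2 - 3) + 3) = -17 + (3 - 1 + 3) = -17 + 5 = -12)
W*(-206) = -12*(-206) = 2472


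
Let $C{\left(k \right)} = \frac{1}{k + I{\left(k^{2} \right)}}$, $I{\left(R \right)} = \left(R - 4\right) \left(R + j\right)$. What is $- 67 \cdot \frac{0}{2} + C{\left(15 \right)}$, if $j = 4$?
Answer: $\frac{1}{50624} \approx 1.9753 \cdot 10^{-5}$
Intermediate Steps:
$I{\left(R \right)} = \left(-4 + R\right) \left(4 + R\right)$ ($I{\left(R \right)} = \left(R - 4\right) \left(R + 4\right) = \left(-4 + R\right) \left(4 + R\right)$)
$C{\left(k \right)} = \frac{1}{-16 + k + k^{4}}$ ($C{\left(k \right)} = \frac{1}{k + \left(-16 + \left(k^{2}\right)^{2}\right)} = \frac{1}{k + \left(-16 + k^{4}\right)} = \frac{1}{-16 + k + k^{4}}$)
$- 67 \cdot \frac{0}{2} + C{\left(15 \right)} = - 67 \cdot \frac{0}{2} + \frac{1}{-16 + 15 + 15^{4}} = - 67 \cdot 0 \cdot \frac{1}{2} + \frac{1}{-16 + 15 + 50625} = \left(-67\right) 0 + \frac{1}{50624} = 0 + \frac{1}{50624} = \frac{1}{50624}$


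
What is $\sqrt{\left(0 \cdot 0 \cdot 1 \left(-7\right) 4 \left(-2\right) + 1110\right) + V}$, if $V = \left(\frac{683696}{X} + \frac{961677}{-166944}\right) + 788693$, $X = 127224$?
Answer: $\frac{\sqrt{11898880721596289046}}{3881448} \approx 888.71$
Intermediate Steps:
$V = \frac{36735232406389}{46577376}$ ($V = \left(\frac{683696}{127224} + \frac{961677}{-166944}\right) + 788693 = \left(683696 \cdot \frac{1}{127224} + 961677 \left(- \frac{1}{166944}\right)\right) + 788693 = \left(\frac{4498}{837} - \frac{320559}{55648}\right) + 788693 = - \frac{18003179}{46577376} + 788693 = \frac{36735232406389}{46577376} \approx 7.8869 \cdot 10^{5}$)
$\sqrt{\left(0 \cdot 0 \cdot 1 \left(-7\right) 4 \left(-2\right) + 1110\right) + V} = \sqrt{\left(0 \cdot 0 \cdot 1 \left(-7\right) 4 \left(-2\right) + 1110\right) + \frac{36735232406389}{46577376}} = \sqrt{\left(0 \cdot 1 \left(\left(-28\right) \left(-2\right)\right) + 1110\right) + \frac{36735232406389}{46577376}} = \sqrt{\left(0 \cdot 56 + 1110\right) + \frac{36735232406389}{46577376}} = \sqrt{\left(0 + 1110\right) + \frac{36735232406389}{46577376}} = \sqrt{1110 + \frac{36735232406389}{46577376}} = \sqrt{\frac{36786933293749}{46577376}} = \frac{\sqrt{11898880721596289046}}{3881448}$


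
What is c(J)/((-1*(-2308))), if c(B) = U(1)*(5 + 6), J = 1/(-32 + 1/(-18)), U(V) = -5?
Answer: -55/2308 ≈ -0.023830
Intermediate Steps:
J = -18/577 (J = 1/(-32 - 1/18) = 1/(-577/18) = -18/577 ≈ -0.031196)
c(B) = -55 (c(B) = -5*(5 + 6) = -5*11 = -55)
c(J)/((-1*(-2308))) = -55/((-1*(-2308))) = -55/2308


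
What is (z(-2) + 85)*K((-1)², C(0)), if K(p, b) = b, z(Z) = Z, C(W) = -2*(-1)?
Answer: 166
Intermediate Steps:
C(W) = 2
(z(-2) + 85)*K((-1)², C(0)) = (-2 + 85)*2 = 83*2 = 166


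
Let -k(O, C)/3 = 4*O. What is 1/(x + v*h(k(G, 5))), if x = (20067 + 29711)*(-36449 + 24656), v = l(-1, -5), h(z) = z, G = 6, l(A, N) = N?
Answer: -1/587031594 ≈ -1.7035e-9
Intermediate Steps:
k(O, C) = -12*O
v = -5
x = -587031954 (x = 49778*(-11793) = -587031954)
1/(x + v*h(k(G, 5))) = 1/(-587031954 - (-60)*6) = 1/(-587031954 - 5*(-72)) = 1/(-587031954 + 360) = 1/(-587031594) = -1/587031594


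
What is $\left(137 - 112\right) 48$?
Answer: $1200$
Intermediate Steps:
$\left(137 - 112\right) 48 = 25 \cdot 48 = 1200$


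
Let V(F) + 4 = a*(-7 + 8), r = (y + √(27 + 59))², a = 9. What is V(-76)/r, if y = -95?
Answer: 5/(95 - √86)² ≈ 0.00068036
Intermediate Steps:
r = (-95 + √86)² (r = (-95 + √(27 + 59))² = (-95 + √86)² ≈ 7349.0)
V(F) = 5 (V(F) = -4 + 9*(-7 + 8) = -4 + 9*1 = -4 + 9 = 5)
V(-76)/r = 5/((95 - √86)²) = 5/(95 - √86)²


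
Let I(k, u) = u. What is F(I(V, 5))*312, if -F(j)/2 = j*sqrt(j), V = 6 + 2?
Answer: -3120*sqrt(5) ≈ -6976.5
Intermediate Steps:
V = 8
F(j) = -2*j**(3/2) (F(j) = -2*j*sqrt(j) = -2*j**(3/2))
F(I(V, 5))*312 = -10*sqrt(5)*312 = -3120*sqrt(5)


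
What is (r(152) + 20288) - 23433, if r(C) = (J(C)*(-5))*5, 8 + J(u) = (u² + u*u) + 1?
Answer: -1158170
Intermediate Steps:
J(u) = -7 + 2*u² (J(u) = -8 + ((u² + u*u) + 1) = -8 + ((u² + u²) + 1) = -8 + (2*u² + 1) = -8 + (1 + 2*u²) = -7 + 2*u²)
r(C) = 175 - 50*C² (r(C) = ((-7 + 2*C²)*(-5))*5 = (35 - 10*C²)*5 = 175 - 50*C²)
(r(152) + 20288) - 23433 = ((175 - 50*152²) + 20288) - 23433 = ((175 - 50*23104) + 20288) - 23433 = ((175 - 1155200) + 20288) - 23433 = (-1155025 + 20288) - 23433 = -1134737 - 23433 = -1158170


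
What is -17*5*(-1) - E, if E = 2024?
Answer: -1939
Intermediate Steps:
-17*5*(-1) - E = -17*5*(-1) - 1*2024 = -85*(-1) - 2024 = 85 - 2024 = -1939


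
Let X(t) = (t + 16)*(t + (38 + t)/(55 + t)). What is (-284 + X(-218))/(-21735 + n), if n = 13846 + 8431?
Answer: 3547608/44173 ≈ 80.312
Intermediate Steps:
n = 22277
X(t) = (16 + t)*(t + (38 + t)/(55 + t))
(-284 + X(-218))/(-21735 + n) = (-284 + (608 + (-218)**3 + 72*(-218)**2 + 934*(-218))/(55 - 218))/(-21735 + 22277) = (-284 + (608 - 10360232 + 72*47524 - 203612)/(-163))/542 = (-284 - (608 - 10360232 + 3421728 - 203612)/163)*(1/542) = (-284 - 1/163*(-7141508))*(1/542) = (-284 + 7141508/163)*(1/542) = (7095216/163)*(1/542) = 3547608/44173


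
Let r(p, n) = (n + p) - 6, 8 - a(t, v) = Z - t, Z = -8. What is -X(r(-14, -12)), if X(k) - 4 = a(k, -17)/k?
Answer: -9/2 ≈ -4.5000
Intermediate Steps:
a(t, v) = 16 + t (a(t, v) = 8 - (-8 - t) = 8 + (8 + t) = 16 + t)
r(p, n) = -6 + n + p
X(k) = 4 + (16 + k)/k
-X(r(-14, -12)) = -(5 + 16/(-6 - 12 - 14)) = -(5 + 16/(-32)) = -(5 + 16*(-1/32)) = -(5 - ½) = -1*9/2 = -9/2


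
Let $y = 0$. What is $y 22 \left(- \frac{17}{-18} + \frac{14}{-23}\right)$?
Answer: $0$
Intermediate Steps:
$y 22 \left(- \frac{17}{-18} + \frac{14}{-23}\right) = 0 \cdot 22 \left(- \frac{17}{-18} + \frac{14}{-23}\right) = 0 \left(\left(-17\right) \left(- \frac{1}{18}\right) + 14 \left(- \frac{1}{23}\right)\right) = 0 \left(\frac{17}{18} - \frac{14}{23}\right) = 0 \cdot \frac{139}{414} = 0$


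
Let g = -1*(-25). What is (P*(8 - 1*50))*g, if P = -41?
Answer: 43050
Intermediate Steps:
g = 25
(P*(8 - 1*50))*g = -41*(8 - 1*50)*25 = -41*(8 - 50)*25 = -41*(-42)*25 = 1722*25 = 43050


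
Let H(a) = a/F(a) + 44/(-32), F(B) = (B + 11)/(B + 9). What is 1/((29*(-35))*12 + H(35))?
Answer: -184/2235213 ≈ -8.2319e-5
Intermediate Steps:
F(B) = (11 + B)/(9 + B)
H(a) = -11/8 + a*(9 + a)/(11 + a) (H(a) = a/(((11 + a)/(9 + a))) + 44/(-32) = a*((9 + a)/(11 + a)) + 44*(-1/32) = a*(9 + a)/(11 + a) - 11/8 = -11/8 + a*(9 + a)/(11 + a))
1/((29*(-35))*12 + H(35)) = 1/((29*(-35))*12 + (-121 + 8*35² + 61*35)/(8*(11 + 35))) = 1/(-1015*12 + (⅛)*(-121 + 8*1225 + 2135)/46) = 1/(-12180 + (⅛)*(1/46)*(-121 + 9800 + 2135)) = 1/(-12180 + (⅛)*(1/46)*11814) = 1/(-12180 + 5907/184) = 1/(-2235213/184) = -184/2235213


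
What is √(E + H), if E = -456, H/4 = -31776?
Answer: 2*I*√31890 ≈ 357.16*I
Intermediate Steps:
H = -127104 (H = 4*(-31776) = -127104)
√(E + H) = √(-456 - 127104) = √(-127560) = 2*I*√31890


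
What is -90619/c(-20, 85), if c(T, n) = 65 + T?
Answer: -90619/45 ≈ -2013.8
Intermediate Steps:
-90619/c(-20, 85) = -90619/(65 - 20) = -90619/45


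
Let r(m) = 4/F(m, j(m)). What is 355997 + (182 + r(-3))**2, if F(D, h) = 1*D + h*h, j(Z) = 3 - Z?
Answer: 423800833/1089 ≈ 3.8917e+5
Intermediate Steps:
F(D, h) = D + h**2
r(m) = 4/(m + (3 - m)**2)
355997 + (182 + r(-3))**2 = 355997 + (182 + 4/(-3 + (-3 - 3)**2))**2 = 355997 + (182 + 4/(-3 + (-6)**2))**2 = 355997 + (182 + 4/(-3 + 36))**2 = 355997 + (182 + 4/33)**2 = 355997 + (6010/33)**2 = 355997 + 36120100/1089 = 423800833/1089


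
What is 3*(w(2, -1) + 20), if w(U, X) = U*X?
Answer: 54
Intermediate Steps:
3*(w(2, -1) + 20) = 3*(2*(-1) + 20) = 3*(-2 + 20) = 3*18 = 54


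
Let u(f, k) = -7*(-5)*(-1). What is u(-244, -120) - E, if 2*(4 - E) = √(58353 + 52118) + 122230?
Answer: 61076 + √110471/2 ≈ 61242.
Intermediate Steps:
u(f, k) = -35 (u(f, k) = 35*(-1) = -35)
E = -61111 - √110471/2 (E = 4 - (√(58353 + 52118) + 122230)/2 = 4 - (√110471 + 122230)/2 = 4 - (122230 + √110471)/2 = 4 + (-61115 - √110471/2) = -61111 - √110471/2 ≈ -61277.)
u(-244, -120) - E = -35 - (-61111 - √110471/2) = -35 + (61111 + √110471/2) = 61076 + √110471/2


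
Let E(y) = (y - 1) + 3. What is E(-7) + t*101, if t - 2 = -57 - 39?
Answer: -9499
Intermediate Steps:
E(y) = 2 + y (E(y) = (-1 + y) + 3 = 2 + y)
t = -94 (t = 2 + (-57 - 39) = 2 - 96 = -94)
E(-7) + t*101 = (2 - 7) - 94*101 = -5 - 9494 = -9499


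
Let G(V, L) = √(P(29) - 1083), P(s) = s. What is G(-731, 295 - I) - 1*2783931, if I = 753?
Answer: -2783931 + I*√1054 ≈ -2.7839e+6 + 32.465*I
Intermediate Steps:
G(V, L) = I*√1054 (G(V, L) = √(29 - 1083) = √(-1054) = I*√1054)
G(-731, 295 - I) - 1*2783931 = I*√1054 - 1*2783931 = I*√1054 - 2783931 = -2783931 + I*√1054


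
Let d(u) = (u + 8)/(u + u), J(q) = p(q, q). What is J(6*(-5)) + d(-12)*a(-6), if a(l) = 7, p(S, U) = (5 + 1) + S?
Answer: -137/6 ≈ -22.833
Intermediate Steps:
p(S, U) = 6 + S
J(q) = 6 + q
d(u) = (8 + u)/(2*u) (d(u) = (8 + u)/((2*u)) = (8 + u)*(1/(2*u)) = (8 + u)/(2*u))
J(6*(-5)) + d(-12)*a(-6) = (6 + 6*(-5)) + ((1/2)*(8 - 12)/(-12))*7 = (6 - 30) + ((1/2)*(-1/12)*(-4))*7 = -24 + (1/6)*7 = -24 + 7/6 = -137/6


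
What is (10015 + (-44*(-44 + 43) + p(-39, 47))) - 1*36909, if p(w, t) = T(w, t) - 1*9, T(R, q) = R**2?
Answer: -25338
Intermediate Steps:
p(w, t) = -9 + w**2 (p(w, t) = w**2 - 1*9 = w**2 - 9 = -9 + w**2)
(10015 + (-44*(-44 + 43) + p(-39, 47))) - 1*36909 = (10015 + (-44*(-44 + 43) + (-9 + (-39)**2))) - 1*36909 = (10015 + (-44*(-1) + (-9 + 1521))) - 36909 = (10015 + (44 + 1512)) - 36909 = (10015 + 1556) - 36909 = 11571 - 36909 = -25338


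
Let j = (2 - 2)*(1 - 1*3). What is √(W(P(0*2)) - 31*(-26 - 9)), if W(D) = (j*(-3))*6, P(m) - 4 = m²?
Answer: √1085 ≈ 32.939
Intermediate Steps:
j = 0 (j = 0*(1 - 3) = 0*(-2) = 0)
P(m) = 4 + m²
W(D) = 0 (W(D) = (0*(-3))*6 = 0*6 = 0)
√(W(P(0*2)) - 31*(-26 - 9)) = √(0 - 31*(-26 - 9)) = √(0 - 31*(-35)) = √(0 + 1085) = √1085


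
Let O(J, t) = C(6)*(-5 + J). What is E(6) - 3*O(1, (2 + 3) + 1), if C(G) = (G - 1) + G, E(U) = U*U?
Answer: 168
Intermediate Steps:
E(U) = U**2
C(G) = -1 + 2*G (C(G) = (-1 + G) + G = -1 + 2*G)
O(J, t) = -55 + 11*J (O(J, t) = (-1 + 2*6)*(-5 + J) = (-1 + 12)*(-5 + J) = 11*(-5 + J) = -55 + 11*J)
E(6) - 3*O(1, (2 + 3) + 1) = 6**2 - 3*(-55 + 11*1) = 36 - 3*(-55 + 11) = 36 - 3*(-44) = 36 + 132 = 168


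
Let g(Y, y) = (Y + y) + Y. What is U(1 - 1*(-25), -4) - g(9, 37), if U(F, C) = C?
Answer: -59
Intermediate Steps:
g(Y, y) = y + 2*Y
U(1 - 1*(-25), -4) - g(9, 37) = -4 - (37 + 2*9) = -4 - (37 + 18) = -4 - 1*55 = -4 - 55 = -59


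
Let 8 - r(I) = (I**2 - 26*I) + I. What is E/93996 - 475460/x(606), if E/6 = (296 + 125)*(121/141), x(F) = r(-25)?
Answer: 58350539749/152414514 ≈ 382.84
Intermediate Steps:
r(I) = 8 - I**2 + 25*I (r(I) = 8 - ((I**2 - 26*I) + I) = 8 - (I**2 - 25*I) = 8 + (-I**2 + 25*I) = 8 - I**2 + 25*I)
x(F) = -1242 (x(F) = 8 - 1*(-25)**2 + 25*(-25) = 8 - 1*625 - 625 = 8 - 625 - 625 = -1242)
E = 101882/47 (E = 6*((296 + 125)*(121/141)) = 6*(421*(121*(1/141))) = 6*(421*(121/141)) = 6*(50941/141) = 101882/47 ≈ 2167.7)
E/93996 - 475460/x(606) = (101882/47)/93996 - 475460/(-1242) = (101882/47)*(1/93996) - 475460*(-1/1242) = 50941/2208906 + 237730/621 = 58350539749/152414514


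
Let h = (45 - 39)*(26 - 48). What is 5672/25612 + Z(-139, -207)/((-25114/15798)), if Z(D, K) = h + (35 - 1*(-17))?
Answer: 4063989586/80402471 ≈ 50.546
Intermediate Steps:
h = -132 (h = 6*(-22) = -132)
Z(D, K) = -80 (Z(D, K) = -132 + (35 - 1*(-17)) = -132 + (35 + 17) = -132 + 52 = -80)
5672/25612 + Z(-139, -207)/((-25114/15798)) = 5672/25612 - 80/((-25114/15798)) = 5672*(1/25612) - 80/((-25114*1/15798)) = 1418/6403 - 80/(-12557/7899) = 1418/6403 - 80*(-7899/12557) = 1418/6403 + 631920/12557 = 4063989586/80402471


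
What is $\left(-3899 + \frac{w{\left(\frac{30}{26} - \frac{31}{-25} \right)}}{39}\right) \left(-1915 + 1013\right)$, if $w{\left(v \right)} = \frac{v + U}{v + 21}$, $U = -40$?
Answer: $\frac{347610356170}{98839} \approx 3.5169 \cdot 10^{6}$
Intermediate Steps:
$w{\left(v \right)} = \frac{-40 + v}{21 + v}$ ($w{\left(v \right)} = \frac{v - 40}{v + 21} = \frac{-40 + v}{21 + v}$)
$\left(-3899 + \frac{w{\left(\frac{30}{26} - \frac{31}{-25} \right)}}{39}\right) \left(-1915 + 1013\right) = \left(-3899 + \frac{\frac{1}{21 + \left(\frac{30}{26} - \frac{31}{-25}\right)} \left(-40 + \left(\frac{30}{26} - \frac{31}{-25}\right)\right)}{39}\right) \left(-1915 + 1013\right) = \left(-3899 + \frac{-40 + \left(30 \cdot \frac{1}{26} - - \frac{31}{25}\right)}{21 + \left(30 \cdot \frac{1}{26} - - \frac{31}{25}\right)} \frac{1}{39}\right) \left(-902\right) = \left(-3899 + \frac{-40 + \left(\frac{15}{13} + \frac{31}{25}\right)}{21 + \left(\frac{15}{13} + \frac{31}{25}\right)} \frac{1}{39}\right) \left(-902\right) = \left(-3899 + \frac{-40 + \frac{778}{325}}{21 + \frac{778}{325}} \cdot \frac{1}{39}\right) \left(-902\right) = \left(-3899 + \frac{1}{\frac{7603}{325}} \left(- \frac{12222}{325}\right) \frac{1}{39}\right) \left(-902\right) = \left(-3899 + \frac{325}{7603} \left(- \frac{12222}{325}\right) \frac{1}{39}\right) \left(-902\right) = \left(-3899 - \frac{4074}{98839}\right) \left(-902\right) = \left(- \frac{385377335}{98839}\right) \left(-902\right) = \frac{347610356170}{98839}$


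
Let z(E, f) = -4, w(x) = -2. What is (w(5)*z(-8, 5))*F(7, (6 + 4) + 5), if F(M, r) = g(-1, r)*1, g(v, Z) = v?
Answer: -8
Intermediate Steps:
F(M, r) = -1 (F(M, r) = -1*1 = -1)
(w(5)*z(-8, 5))*F(7, (6 + 4) + 5) = -2*(-4)*(-1) = 8*(-1) = -8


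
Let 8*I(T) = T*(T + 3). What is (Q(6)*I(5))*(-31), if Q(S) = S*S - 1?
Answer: -5425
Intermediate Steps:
Q(S) = -1 + S² (Q(S) = S² - 1 = -1 + S²)
I(T) = T*(3 + T)/8 (I(T) = (T*(T + 3))/8 = (T*(3 + T))/8 = T*(3 + T)/8)
(Q(6)*I(5))*(-31) = ((-1 + 6²)*((⅛)*5*(3 + 5)))*(-31) = ((-1 + 36)*((⅛)*5*8))*(-31) = (35*5)*(-31) = 175*(-31) = -5425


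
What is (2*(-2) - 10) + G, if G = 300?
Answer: 286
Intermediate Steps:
(2*(-2) - 10) + G = (2*(-2) - 10) + 300 = (-4 - 10) + 300 = -14 + 300 = 286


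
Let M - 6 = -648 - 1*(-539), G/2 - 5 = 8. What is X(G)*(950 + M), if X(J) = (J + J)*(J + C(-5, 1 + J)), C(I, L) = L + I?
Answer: 2114112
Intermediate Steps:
G = 26 (G = 10 + 2*8 = 10 + 16 = 26)
M = -103 (M = 6 + (-648 - 1*(-539)) = 6 + (-648 + 539) = 6 - 109 = -103)
C(I, L) = I + L
X(J) = 2*J*(-4 + 2*J) (X(J) = (J + J)*(J + (-5 + (1 + J))) = (2*J)*(J + (-4 + J)) = (2*J)*(-4 + 2*J) = 2*J*(-4 + 2*J))
X(G)*(950 + M) = (4*26*(-2 + 26))*(950 - 103) = (4*26*24)*847 = 2496*847 = 2114112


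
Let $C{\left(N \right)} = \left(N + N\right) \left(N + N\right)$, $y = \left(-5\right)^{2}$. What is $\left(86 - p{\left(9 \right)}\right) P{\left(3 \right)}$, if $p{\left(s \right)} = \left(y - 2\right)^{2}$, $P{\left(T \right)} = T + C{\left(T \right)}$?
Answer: $-17277$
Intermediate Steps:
$y = 25$
$C{\left(N \right)} = 4 N^{2}$ ($C{\left(N \right)} = 2 N 2 N = 4 N^{2}$)
$P{\left(T \right)} = T + 4 T^{2}$
$p{\left(s \right)} = 529$ ($p{\left(s \right)} = \left(25 - 2\right)^{2} = 23^{2} = 529$)
$\left(86 - p{\left(9 \right)}\right) P{\left(3 \right)} = \left(86 - 529\right) 3 \left(1 + 4 \cdot 3\right) = \left(86 - 529\right) 3 \left(1 + 12\right) = - 443 \cdot 3 \cdot 13 = \left(-443\right) 39 = -17277$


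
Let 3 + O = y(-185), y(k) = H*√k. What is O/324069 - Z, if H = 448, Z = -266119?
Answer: 28746972736/108023 + 448*I*√185/324069 ≈ 2.6612e+5 + 0.018803*I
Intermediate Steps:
y(k) = 448*√k
O = -3 + 448*I*√185 (O = -3 + 448*√(-185) = -3 + 448*(I*√185) = -3 + 448*I*√185 ≈ -3.0 + 6093.5*I)
O/324069 - Z = (-3 + 448*I*√185)/324069 - 1*(-266119) = (-3 + 448*I*√185)*(1/324069) + 266119 = (-1/108023 + 448*I*√185/324069) + 266119 = 28746972736/108023 + 448*I*√185/324069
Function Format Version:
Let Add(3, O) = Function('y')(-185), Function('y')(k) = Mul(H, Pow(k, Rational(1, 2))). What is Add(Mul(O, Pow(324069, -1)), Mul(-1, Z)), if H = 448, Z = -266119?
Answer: Add(Rational(28746972736, 108023), Mul(Rational(448, 324069), I, Pow(185, Rational(1, 2)))) ≈ Add(2.6612e+5, Mul(0.018803, I))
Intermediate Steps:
Function('y')(k) = Mul(448, Pow(k, Rational(1, 2)))
O = Add(-3, Mul(448, I, Pow(185, Rational(1, 2)))) (O = Add(-3, Mul(448, Pow(-185, Rational(1, 2)))) = Add(-3, Mul(448, Mul(I, Pow(185, Rational(1, 2))))) = Add(-3, Mul(448, I, Pow(185, Rational(1, 2)))) ≈ Add(-3.0000, Mul(6093.5, I)))
Add(Mul(O, Pow(324069, -1)), Mul(-1, Z)) = Add(Mul(Add(-3, Mul(448, I, Pow(185, Rational(1, 2)))), Pow(324069, -1)), Mul(-1, -266119)) = Add(Mul(Add(-3, Mul(448, I, Pow(185, Rational(1, 2)))), Rational(1, 324069)), 266119) = Add(Add(Rational(-1, 108023), Mul(Rational(448, 324069), I, Pow(185, Rational(1, 2)))), 266119) = Add(Rational(28746972736, 108023), Mul(Rational(448, 324069), I, Pow(185, Rational(1, 2))))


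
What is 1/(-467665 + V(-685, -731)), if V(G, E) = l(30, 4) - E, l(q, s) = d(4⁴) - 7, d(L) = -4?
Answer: -1/466945 ≈ -2.1416e-6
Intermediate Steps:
l(q, s) = -11 (l(q, s) = -4 - 7 = -11)
V(G, E) = -11 - E
1/(-467665 + V(-685, -731)) = 1/(-467665 + (-11 - 1*(-731))) = 1/(-467665 + (-11 + 731)) = 1/(-467665 + 720) = 1/(-466945) = -1/466945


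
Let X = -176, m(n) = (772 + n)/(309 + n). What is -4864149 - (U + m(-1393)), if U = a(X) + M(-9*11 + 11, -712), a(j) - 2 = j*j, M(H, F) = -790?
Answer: -5305461929/1084 ≈ -4.8943e+6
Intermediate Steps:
m(n) = (772 + n)/(309 + n)
a(j) = 2 + j² (a(j) = 2 + j*j = 2 + j²)
U = 30188 (U = (2 + (-176)²) - 790 = (2 + 30976) - 790 = 30978 - 790 = 30188)
-4864149 - (U + m(-1393)) = -4864149 - (30188 + (772 - 1393)/(309 - 1393)) = -4864149 - (30188 - 621/(-1084)) = -4864149 - (30188 - 1/1084*(-621)) = -4864149 - (30188 + 621/1084) = -4864149 - 1*32724413/1084 = -4864149 - 32724413/1084 = -5305461929/1084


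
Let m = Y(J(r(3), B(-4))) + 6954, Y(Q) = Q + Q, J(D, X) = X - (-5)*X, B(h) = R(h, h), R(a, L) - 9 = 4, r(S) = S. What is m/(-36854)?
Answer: -3555/18427 ≈ -0.19292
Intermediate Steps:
R(a, L) = 13 (R(a, L) = 9 + 4 = 13)
B(h) = 13
J(D, X) = 6*X (J(D, X) = X + 5*X = 6*X)
Y(Q) = 2*Q
m = 7110 (m = 2*(6*13) + 6954 = 2*78 + 6954 = 156 + 6954 = 7110)
m/(-36854) = 7110/(-36854) = 7110*(-1/36854) = -3555/18427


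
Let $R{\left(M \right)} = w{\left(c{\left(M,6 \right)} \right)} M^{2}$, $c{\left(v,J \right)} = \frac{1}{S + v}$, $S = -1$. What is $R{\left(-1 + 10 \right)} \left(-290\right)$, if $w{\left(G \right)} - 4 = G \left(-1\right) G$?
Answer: $- \frac{2994975}{32} \approx -93593.0$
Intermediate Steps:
$c{\left(v,J \right)} = \frac{1}{-1 + v}$
$w{\left(G \right)} = 4 - G^{2}$ ($w{\left(G \right)} = 4 + G \left(-1\right) G = 4 + - G G = 4 - G^{2}$)
$R{\left(M \right)} = M^{2} \left(4 - \frac{1}{\left(-1 + M\right)^{2}}\right)$ ($R{\left(M \right)} = \left(4 - \left(\frac{1}{-1 + M}\right)^{2}\right) M^{2} = \left(4 - \frac{1}{\left(-1 + M\right)^{2}}\right) M^{2} = M^{2} \left(4 - \frac{1}{\left(-1 + M\right)^{2}}\right)$)
$R{\left(-1 + 10 \right)} \left(-290\right) = \left(4 \left(-1 + 10\right)^{2} - \frac{\left(-1 + 10\right)^{2}}{\left(-1 + \left(-1 + 10\right)\right)^{2}}\right) \left(-290\right) = \left(4 \cdot 9^{2} - \frac{9^{2}}{\left(-1 + 9\right)^{2}}\right) \left(-290\right) = \left(4 \cdot 81 - \frac{81}{64}\right) \left(-290\right) = \left(324 - 81 \cdot \frac{1}{64}\right) \left(-290\right) = \left(324 - \frac{81}{64}\right) \left(-290\right) = \frac{20655}{64} \left(-290\right) = - \frac{2994975}{32}$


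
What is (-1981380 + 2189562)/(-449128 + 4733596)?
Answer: 34697/714078 ≈ 0.048590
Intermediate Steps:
(-1981380 + 2189562)/(-449128 + 4733596) = 208182/4284468 = 208182*(1/4284468) = 34697/714078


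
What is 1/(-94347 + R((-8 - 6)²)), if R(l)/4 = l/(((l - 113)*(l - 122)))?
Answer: -3071/289739245 ≈ -1.0599e-5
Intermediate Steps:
R(l) = 4*l/((-122 + l)*(-113 + l)) (R(l) = 4*(l/(((l - 113)*(l - 122)))) = 4*(l/(((-113 + l)*(-122 + l)))) = 4*(l/(((-122 + l)*(-113 + l)))) = 4*(l*(1/((-122 + l)*(-113 + l)))) = 4*(l/((-122 + l)*(-113 + l))) = 4*l/((-122 + l)*(-113 + l)))
1/(-94347 + R((-8 - 6)²)) = 1/(-94347 + 4*(-8 - 6)²/(13786 + ((-8 - 6)²)² - 235*(-8 - 6)²)) = 1/(-94347 + 4*(-14)²/(13786 + ((-14)²)² - 235*(-14)²)) = 1/(-94347 + 4*196/(13786 + 196² - 235*196)) = 1/(-94347 + 4*196/(13786 + 38416 - 46060)) = 1/(-94347 + 4*196/6142) = 1/(-94347 + 4*196*(1/6142)) = 1/(-94347 + 392/3071) = 1/(-289739245/3071) = -3071/289739245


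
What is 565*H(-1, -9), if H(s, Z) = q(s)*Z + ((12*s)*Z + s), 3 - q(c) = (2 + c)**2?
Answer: 50285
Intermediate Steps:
q(c) = 3 - (2 + c)**2
H(s, Z) = s + Z*(3 - (2 + s)**2) + 12*Z*s (H(s, Z) = (3 - (2 + s)**2)*Z + ((12*s)*Z + s) = Z*(3 - (2 + s)**2) + (12*Z*s + s) = Z*(3 - (2 + s)**2) + (s + 12*Z*s) = s + Z*(3 - (2 + s)**2) + 12*Z*s)
565*H(-1, -9) = 565*(-1 - 1*(-9) - 1*(-9)*(-1)**2 + 8*(-9)*(-1)) = 565*(-1 + 9 - 1*(-9)*1 + 72) = 565*(-1 + 9 + 9 + 72) = 565*89 = 50285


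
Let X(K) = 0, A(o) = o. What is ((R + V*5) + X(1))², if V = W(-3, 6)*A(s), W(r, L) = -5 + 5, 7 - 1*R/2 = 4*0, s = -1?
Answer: 196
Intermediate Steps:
R = 14 (R = 14 - 8*0 = 14 - 2*0 = 14 + 0 = 14)
W(r, L) = 0
V = 0 (V = 0*(-1) = 0)
((R + V*5) + X(1))² = ((14 + 0*5) + 0)² = ((14 + 0) + 0)² = (14 + 0)² = 14² = 196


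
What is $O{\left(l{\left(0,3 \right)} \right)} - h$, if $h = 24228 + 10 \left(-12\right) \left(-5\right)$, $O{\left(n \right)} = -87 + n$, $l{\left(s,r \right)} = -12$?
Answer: $-24927$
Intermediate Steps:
$h = 24828$ ($h = 24228 - -600 = 24228 + 600 = 24828$)
$O{\left(l{\left(0,3 \right)} \right)} - h = \left(-87 - 12\right) - 24828 = -99 - 24828 = -24927$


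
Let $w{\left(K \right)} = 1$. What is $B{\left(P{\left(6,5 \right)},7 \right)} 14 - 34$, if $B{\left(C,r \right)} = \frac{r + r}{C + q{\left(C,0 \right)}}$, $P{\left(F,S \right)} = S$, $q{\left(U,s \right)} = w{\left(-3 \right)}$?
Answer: $- \frac{4}{3} \approx -1.3333$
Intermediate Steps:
$q{\left(U,s \right)} = 1$
$B{\left(C,r \right)} = \frac{2 r}{1 + C}$ ($B{\left(C,r \right)} = \frac{r + r}{C + 1} = \frac{2 r}{1 + C}$)
$B{\left(P{\left(6,5 \right)},7 \right)} 14 - 34 = 2 \cdot 7 \frac{1}{1 + 5} \cdot 14 - 34 = 2 \cdot 7 \cdot \frac{1}{6} \cdot 14 - 34 = \frac{7}{3} \cdot 14 - 34 = \frac{98}{3} - 34 = - \frac{4}{3}$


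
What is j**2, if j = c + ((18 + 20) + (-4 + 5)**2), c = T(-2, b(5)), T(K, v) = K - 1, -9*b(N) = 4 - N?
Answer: 1296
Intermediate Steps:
b(N) = -4/9 + N/9 (b(N) = -(4 - N)/9 = -4/9 + N/9)
T(K, v) = -1 + K
c = -3 (c = -1 - 2 = -3)
j = 36 (j = -3 + ((18 + 20) + (-4 + 5)**2) = -3 + (38 + 1**2) = -3 + (38 + 1) = -3 + 39 = 36)
j**2 = 36**2 = 1296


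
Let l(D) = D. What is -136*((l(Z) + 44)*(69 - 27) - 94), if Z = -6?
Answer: -204272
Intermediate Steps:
-136*((l(Z) + 44)*(69 - 27) - 94) = -136*((-6 + 44)*(69 - 27) - 94) = -136*(38*42 - 94) = -136*(1596 - 94) = -136*1502 = -204272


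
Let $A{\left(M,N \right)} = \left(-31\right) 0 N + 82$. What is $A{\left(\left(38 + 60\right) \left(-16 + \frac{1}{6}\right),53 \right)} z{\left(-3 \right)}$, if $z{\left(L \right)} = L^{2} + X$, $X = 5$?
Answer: $1148$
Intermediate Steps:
$A{\left(M,N \right)} = 82$ ($A{\left(M,N \right)} = 0 N + 82 = 0 + 82 = 82$)
$z{\left(L \right)} = 5 + L^{2}$ ($z{\left(L \right)} = L^{2} + 5 = 5 + L^{2}$)
$A{\left(\left(38 + 60\right) \left(-16 + \frac{1}{6}\right),53 \right)} z{\left(-3 \right)} = 82 \left(5 + \left(-3\right)^{2}\right) = 82 \left(5 + 9\right) = 82 \cdot 14 = 1148$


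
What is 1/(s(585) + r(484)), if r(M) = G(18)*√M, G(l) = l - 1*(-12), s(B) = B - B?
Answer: 1/660 ≈ 0.0015152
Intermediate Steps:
s(B) = 0
G(l) = 12 + l (G(l) = l + 12 = 12 + l)
r(M) = 30*√M (r(M) = (12 + 18)*√M = 30*√M)
1/(s(585) + r(484)) = 1/(0 + 30*√484) = 1/(0 + 30*22) = 1/(0 + 660) = 1/660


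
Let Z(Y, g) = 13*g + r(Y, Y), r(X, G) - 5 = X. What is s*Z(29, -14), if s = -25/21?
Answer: 3700/21 ≈ 176.19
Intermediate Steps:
s = -25/21 (s = -25*1/21 = -25/21 ≈ -1.1905)
r(X, G) = 5 + X
Z(Y, g) = 5 + Y + 13*g (Z(Y, g) = 13*g + (5 + Y) = 5 + Y + 13*g)
s*Z(29, -14) = -25*(5 + 29 + 13*(-14))/21 = -25*(5 + 29 - 182)/21 = -25/21*(-148) = 3700/21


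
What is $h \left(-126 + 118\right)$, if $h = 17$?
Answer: $-136$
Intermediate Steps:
$h \left(-126 + 118\right) = 17 \left(-126 + 118\right) = 17 \left(-8\right) = -136$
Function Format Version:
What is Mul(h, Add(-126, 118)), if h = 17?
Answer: -136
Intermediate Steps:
Mul(h, Add(-126, 118)) = Mul(17, Add(-126, 118)) = Mul(17, -8) = -136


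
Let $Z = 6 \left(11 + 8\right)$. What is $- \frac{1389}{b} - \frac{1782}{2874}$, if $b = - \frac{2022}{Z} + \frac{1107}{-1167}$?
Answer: $\frac{4876444533}{66151816} \approx 73.716$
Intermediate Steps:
$Z = 114$ ($Z = 6 \cdot 19 = 114$)
$b = - \frac{138104}{7391}$ ($b = - \frac{2022}{114} + \frac{1107}{-1167} = \left(-2022\right) \frac{1}{114} + 1107 \left(- \frac{1}{1167}\right) = - \frac{337}{19} - \frac{369}{389} = - \frac{138104}{7391} \approx -18.685$)
$- \frac{1389}{b} - \frac{1782}{2874} = - \frac{1389}{- \frac{138104}{7391}} - \frac{1782}{2874} = \left(-1389\right) \left(- \frac{7391}{138104}\right) - \frac{297}{479} = \frac{10266099}{138104} - \frac{297}{479} = \frac{4876444533}{66151816}$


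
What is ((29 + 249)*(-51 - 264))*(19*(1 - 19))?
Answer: 29948940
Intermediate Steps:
((29 + 249)*(-51 - 264))*(19*(1 - 19)) = (278*(-315))*(19*(-18)) = -87570*(-342) = 29948940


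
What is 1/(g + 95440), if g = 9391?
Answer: 1/104831 ≈ 9.5392e-6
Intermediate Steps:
1/(g + 95440) = 1/(9391 + 95440) = 1/104831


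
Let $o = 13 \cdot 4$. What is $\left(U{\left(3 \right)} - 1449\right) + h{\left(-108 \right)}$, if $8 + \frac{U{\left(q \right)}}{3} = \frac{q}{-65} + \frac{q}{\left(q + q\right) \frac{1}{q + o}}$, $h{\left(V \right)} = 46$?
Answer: $- \frac{174803}{130} \approx -1344.6$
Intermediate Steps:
$o = 52$
$U{\left(q \right)} = 54 + \frac{189 q}{130}$ ($U{\left(q \right)} = -24 + 3 \left(\frac{q}{-65} + \frac{q}{\left(q + q\right) \frac{1}{q + 52}}\right) = -24 + 3 \left(q \left(- \frac{1}{65}\right) + \frac{q}{2 q \frac{1}{52 + q}}\right) = -24 + 3 \left(- \frac{q}{65} + \frac{q}{2 q \frac{1}{52 + q}}\right) = -24 + 3 \left(- \frac{q}{65} + q \frac{52 + q}{2 q}\right) = -24 + 3 \left(- \frac{q}{65} + \left(26 + \frac{q}{2}\right)\right) = -24 + 3 \left(26 + \frac{63 q}{130}\right) = -24 + \left(78 + \frac{189 q}{130}\right) = 54 + \frac{189 q}{130}$)
$\left(U{\left(3 \right)} - 1449\right) + h{\left(-108 \right)} = \left(\left(54 + \frac{189}{130} \cdot 3\right) - 1449\right) + 46 = \left(\left(54 + \frac{567}{130}\right) - 1449\right) + 46 = \left(\frac{7587}{130} - 1449\right) + 46 = - \frac{180783}{130} + 46 = - \frac{174803}{130}$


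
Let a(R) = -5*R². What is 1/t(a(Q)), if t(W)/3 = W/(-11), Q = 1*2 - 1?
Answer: 11/15 ≈ 0.73333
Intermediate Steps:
Q = 1 (Q = 2 - 1 = 1)
t(W) = -3*W/11 (t(W) = 3*(W/(-11)) = 3*(W*(-1/11)) = 3*(-W/11) = -3*W/11)
1/t(a(Q)) = 1/(-(-15)*1²/11) = 1/(-(-15)/11) = 1/(-3/11*(-5)) = 1/(15/11) = 11/15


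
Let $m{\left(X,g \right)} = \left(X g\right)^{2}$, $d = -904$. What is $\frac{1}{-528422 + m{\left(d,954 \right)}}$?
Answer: $\frac{1}{743760828634} \approx 1.3445 \cdot 10^{-12}$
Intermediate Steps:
$m{\left(X,g \right)} = X^{2} g^{2}$
$\frac{1}{-528422 + m{\left(d,954 \right)}} = \frac{1}{-528422 + \left(-904\right)^{2} \cdot 954^{2}} = \frac{1}{-528422 + 817216 \cdot 910116} = \frac{1}{-528422 + 743761357056} = \frac{1}{743760828634}$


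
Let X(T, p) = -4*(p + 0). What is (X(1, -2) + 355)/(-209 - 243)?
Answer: -363/452 ≈ -0.80310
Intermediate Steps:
X(T, p) = -4*p
(X(1, -2) + 355)/(-209 - 243) = (-4*(-2) + 355)/(-209 - 243) = (8 + 355)/(-452) = 363*(-1/452) = -363/452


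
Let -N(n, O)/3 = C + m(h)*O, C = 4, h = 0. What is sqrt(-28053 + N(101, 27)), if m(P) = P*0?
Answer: I*sqrt(28065) ≈ 167.53*I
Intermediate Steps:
m(P) = 0
N(n, O) = -12 (N(n, O) = -3*(4 + 0*O) = -3*(4 + 0) = -3*4 = -12)
sqrt(-28053 + N(101, 27)) = sqrt(-28053 - 12) = sqrt(-28065) = I*sqrt(28065)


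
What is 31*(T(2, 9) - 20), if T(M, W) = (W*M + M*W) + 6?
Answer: 682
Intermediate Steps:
T(M, W) = 6 + 2*M*W (T(M, W) = (M*W + M*W) + 6 = 2*M*W + 6 = 6 + 2*M*W)
31*(T(2, 9) - 20) = 31*((6 + 2*2*9) - 20) = 31*((6 + 36) - 20) = 31*(42 - 20) = 31*22 = 682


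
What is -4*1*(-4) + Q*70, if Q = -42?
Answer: -2924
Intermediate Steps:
-4*1*(-4) + Q*70 = -4*1*(-4) - 42*70 = -4*(-4) - 2940 = 16 - 2940 = -2924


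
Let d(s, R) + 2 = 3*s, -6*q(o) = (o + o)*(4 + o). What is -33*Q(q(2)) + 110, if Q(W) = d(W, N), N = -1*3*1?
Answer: 572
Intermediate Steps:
N = -3 (N = -3*1 = -3)
q(o) = -o*(4 + o)/3 (q(o) = -(o + o)*(4 + o)/6 = -2*o*(4 + o)/6 = -o*(4 + o)/3)
d(s, R) = -2 + 3*s
Q(W) = -2 + 3*W
-33*Q(q(2)) + 110 = -33*(-2 + 3*(-1/3*2*(4 + 2))) + 110 = -33*(-2 + 3*(-1/3*2*6)) + 110 = -33*(-2 + 3*(-4)) + 110 = -33*(-2 - 12) + 110 = -33*(-14) + 110 = 462 + 110 = 572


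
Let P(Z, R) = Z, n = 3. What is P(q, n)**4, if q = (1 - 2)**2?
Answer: 1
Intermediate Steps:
q = 1 (q = (-1)**2 = 1)
P(q, n)**4 = 1**4 = 1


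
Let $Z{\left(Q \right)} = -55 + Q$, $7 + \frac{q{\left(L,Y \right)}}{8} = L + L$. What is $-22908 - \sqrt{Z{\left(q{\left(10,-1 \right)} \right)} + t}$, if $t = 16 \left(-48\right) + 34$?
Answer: $-22908 - i \sqrt{685} \approx -22908.0 - 26.173 i$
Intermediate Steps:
$q{\left(L,Y \right)} = -56 + 16 L$ ($q{\left(L,Y \right)} = -56 + 8 \left(L + L\right) = -56 + 8 \cdot 2 L = -56 + 16 L$)
$t = -734$ ($t = -768 + 34 = -734$)
$-22908 - \sqrt{Z{\left(q{\left(10,-1 \right)} \right)} + t} = -22908 - \sqrt{\left(-55 + \left(-56 + 16 \cdot 10\right)\right) - 734} = -22908 - \sqrt{\left(-55 + \left(-56 + 160\right)\right) - 734} = -22908 - \sqrt{\left(-55 + 104\right) - 734} = -22908 - \sqrt{49 - 734} = -22908 - \sqrt{-685} = -22908 - i \sqrt{685}$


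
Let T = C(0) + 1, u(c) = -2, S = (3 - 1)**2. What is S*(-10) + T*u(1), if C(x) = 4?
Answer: -50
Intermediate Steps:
S = 4 (S = 2**2 = 4)
T = 5 (T = 4 + 1 = 5)
S*(-10) + T*u(1) = 4*(-10) + 5*(-2) = -40 - 10 = -50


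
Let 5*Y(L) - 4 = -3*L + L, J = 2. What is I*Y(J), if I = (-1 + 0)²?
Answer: 0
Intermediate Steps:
I = 1 (I = (-1)² = 1)
Y(L) = ⅘ - 2*L/5 (Y(L) = ⅘ + (-3*L + L)/5 = ⅘ + (-2*L)/5 = ⅘ - 2*L/5)
I*Y(J) = 1*(⅘ - ⅖*2) = 1*(⅘ - ⅘) = 1*0 = 0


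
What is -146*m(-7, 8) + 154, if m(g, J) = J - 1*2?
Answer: -722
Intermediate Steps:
m(g, J) = -2 + J (m(g, J) = J - 2 = -2 + J)
-146*m(-7, 8) + 154 = -146*(-2 + 8) + 154 = -146*6 + 154 = -876 + 154 = -722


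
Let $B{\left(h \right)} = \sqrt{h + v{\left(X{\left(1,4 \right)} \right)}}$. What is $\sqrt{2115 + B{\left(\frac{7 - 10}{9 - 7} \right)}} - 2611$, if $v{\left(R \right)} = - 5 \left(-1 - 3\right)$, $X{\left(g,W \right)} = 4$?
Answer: $-2611 + \frac{\sqrt{8460 + 2 \sqrt{74}}}{2} \approx -2565.0$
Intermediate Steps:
$v{\left(R \right)} = 20$ ($v{\left(R \right)} = \left(-5\right) \left(-4\right) = 20$)
$B{\left(h \right)} = \sqrt{20 + h}$ ($B{\left(h \right)} = \sqrt{h + 20} = \sqrt{20 + h}$)
$\sqrt{2115 + B{\left(\frac{7 - 10}{9 - 7} \right)}} - 2611 = \sqrt{2115 + \sqrt{20 + \frac{7 - 10}{9 - 7}}} - 2611 = \sqrt{2115 + \sqrt{20 - \frac{3}{2}}} - 2611 = \sqrt{2115 + \sqrt{\frac{37}{2}}} - 2611 = \sqrt{2115 + \frac{\sqrt{74}}{2}} - 2611 = -2611 + \sqrt{2115 + \frac{\sqrt{74}}{2}}$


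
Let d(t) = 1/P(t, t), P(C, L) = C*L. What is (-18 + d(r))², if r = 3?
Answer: 25921/81 ≈ 320.01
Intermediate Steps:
d(t) = t⁻² (d(t) = 1/(t*t) = 1/(t²) = t⁻²)
(-18 + d(r))² = (-18 + 3⁻²)² = (-18 + ⅑)² = (-161/9)² = 25921/81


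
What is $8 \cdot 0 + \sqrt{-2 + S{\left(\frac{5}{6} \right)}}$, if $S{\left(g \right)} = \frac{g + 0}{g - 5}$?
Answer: $\frac{i \sqrt{55}}{5} \approx 1.4832 i$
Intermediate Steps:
$S{\left(g \right)} = \frac{g}{-5 + g}$
$8 \cdot 0 + \sqrt{-2 + S{\left(\frac{5}{6} \right)}} = 8 \cdot 0 + \sqrt{-2 + \frac{5 \cdot \frac{1}{6}}{-5 + \frac{5}{6}}} = 0 + \sqrt{-2 + \frac{5 \cdot \frac{1}{6}}{-5 + 5 \cdot \frac{1}{6}}} = 0 + \sqrt{-2 + \frac{5}{6 \left(-5 + \frac{5}{6}\right)}} = 0 + \sqrt{-2 + \frac{5}{6 \left(- \frac{25}{6}\right)}} = 0 + \sqrt{-2 + \frac{5}{6} \left(- \frac{6}{25}\right)} = 0 + \sqrt{-2 - \frac{1}{5}} = 0 + \sqrt{- \frac{11}{5}} = 0 + \frac{i \sqrt{55}}{5} = \frac{i \sqrt{55}}{5}$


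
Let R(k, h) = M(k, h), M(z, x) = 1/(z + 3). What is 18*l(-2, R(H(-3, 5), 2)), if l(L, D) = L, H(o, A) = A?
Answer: -36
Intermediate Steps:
M(z, x) = 1/(3 + z)
R(k, h) = 1/(3 + k)
18*l(-2, R(H(-3, 5), 2)) = 18*(-2) = -36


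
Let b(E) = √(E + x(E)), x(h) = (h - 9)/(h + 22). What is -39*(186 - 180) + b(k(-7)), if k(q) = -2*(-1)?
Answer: -234 + √246/12 ≈ -232.69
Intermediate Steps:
k(q) = 2
x(h) = (-9 + h)/(22 + h)
b(E) = √(E + (-9 + E)/(22 + E))
-39*(186 - 180) + b(k(-7)) = -39*(186 - 180) + √((-9 + 2 + 2*(22 + 2))/(22 + 2)) = -39*6 + √((-9 + 2 + 2*24)/24) = -234 + √((-9 + 2 + 48)/24) = -234 + √((1/24)*41) = -234 + √(41/24) = -234 + √246/12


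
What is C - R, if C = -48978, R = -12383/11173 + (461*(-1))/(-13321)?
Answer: -7289506932084/148835533 ≈ -48977.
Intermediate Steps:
R = -159803190/148835533 (R = -12383*1/11173 - 461*(-1/13321) = -12383/11173 + 461/13321 = -159803190/148835533 ≈ -1.0737)
C - R = -48978 - 1*(-159803190/148835533) = -48978 + 159803190/148835533 = -7289506932084/148835533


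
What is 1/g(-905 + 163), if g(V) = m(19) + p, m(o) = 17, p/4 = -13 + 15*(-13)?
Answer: -1/815 ≈ -0.0012270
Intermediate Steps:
p = -832 (p = 4*(-13 + 15*(-13)) = 4*(-13 - 195) = 4*(-208) = -832)
g(V) = -815 (g(V) = 17 - 832 = -815)
1/g(-905 + 163) = 1/(-815) = -1/815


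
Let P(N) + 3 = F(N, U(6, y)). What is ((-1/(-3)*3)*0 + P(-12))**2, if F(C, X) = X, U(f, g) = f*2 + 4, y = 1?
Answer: 169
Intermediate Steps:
U(f, g) = 4 + 2*f (U(f, g) = 2*f + 4 = 4 + 2*f)
P(N) = 13 (P(N) = -3 + (4 + 2*6) = -3 + (4 + 12) = -3 + 16 = 13)
((-1/(-3)*3)*0 + P(-12))**2 = ((-1/(-3)*3)*0 + 13)**2 = ((-1*(-1/3)*3)*0 + 13)**2 = (((1/3)*3)*0 + 13)**2 = (1*0 + 13)**2 = (0 + 13)**2 = 13**2 = 169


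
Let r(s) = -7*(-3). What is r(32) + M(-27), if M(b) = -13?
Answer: 8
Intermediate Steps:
r(s) = 21
r(32) + M(-27) = 21 - 13 = 8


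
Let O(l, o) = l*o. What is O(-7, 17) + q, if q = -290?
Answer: -409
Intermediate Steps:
O(-7, 17) + q = -7*17 - 290 = -119 - 290 = -409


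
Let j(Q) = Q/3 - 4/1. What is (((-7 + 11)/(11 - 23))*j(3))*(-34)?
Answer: -34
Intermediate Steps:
j(Q) = -4 + Q/3 (j(Q) = Q*(⅓) - 4*1 = Q/3 - 4 = -4 + Q/3)
(((-7 + 11)/(11 - 23))*j(3))*(-34) = (((-7 + 11)/(11 - 23))*(-4 + (⅓)*3))*(-34) = ((4/(-12))*(-4 + 1))*(-34) = ((4*(-1/12))*(-3))*(-34) = -⅓*(-3)*(-34) = 1*(-34) = -34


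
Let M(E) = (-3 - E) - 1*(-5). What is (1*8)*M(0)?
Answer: 16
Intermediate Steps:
M(E) = 2 - E (M(E) = (-3 - E) + 5 = 2 - E)
(1*8)*M(0) = (1*8)*(2 - 1*0) = 8*(2 + 0) = 8*2 = 16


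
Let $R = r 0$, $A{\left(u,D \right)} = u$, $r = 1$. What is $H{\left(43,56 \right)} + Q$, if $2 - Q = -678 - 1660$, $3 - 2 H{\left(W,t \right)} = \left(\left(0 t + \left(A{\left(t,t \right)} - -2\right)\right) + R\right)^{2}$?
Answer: $\frac{1319}{2} \approx 659.5$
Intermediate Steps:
$R = 0$ ($R = 1 \cdot 0 = 0$)
$H{\left(W,t \right)} = \frac{3}{2} - \frac{\left(2 + t\right)^{2}}{2}$ ($H{\left(W,t \right)} = \frac{3}{2} - \frac{\left(\left(0 t + \left(t - -2\right)\right) + 0\right)^{2}}{2} = \frac{3}{2} - \frac{\left(\left(0 + \left(t + 2\right)\right) + 0\right)^{2}}{2} = \frac{3}{2} - \frac{\left(\left(0 + \left(2 + t\right)\right) + 0\right)^{2}}{2} = \frac{3}{2} - \frac{\left(\left(2 + t\right) + 0\right)^{2}}{2} = \frac{3}{2} - \frac{\left(2 + t\right)^{2}}{2}$)
$Q = 2340$ ($Q = 2 - \left(-678 - 1660\right) = 2 - -2338 = 2 + 2338 = 2340$)
$H{\left(43,56 \right)} + Q = \left(\frac{3}{2} - \frac{\left(2 + 56\right)^{2}}{2}\right) + 2340 = \left(\frac{3}{2} - \frac{58^{2}}{2}\right) + 2340 = \left(\frac{3}{2} - 1682\right) + 2340 = - \frac{3361}{2} + 2340 = \frac{1319}{2}$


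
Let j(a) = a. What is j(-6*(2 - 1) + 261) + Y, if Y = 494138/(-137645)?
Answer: 34605337/137645 ≈ 251.41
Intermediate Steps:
Y = -494138/137645 (Y = 494138*(-1/137645) = -494138/137645 ≈ -3.5899)
j(-6*(2 - 1) + 261) + Y = (-6*(2 - 1) + 261) - 494138/137645 = (-6*1 + 261) - 494138/137645 = (-6 + 261) - 494138/137645 = 255 - 494138/137645 = 34605337/137645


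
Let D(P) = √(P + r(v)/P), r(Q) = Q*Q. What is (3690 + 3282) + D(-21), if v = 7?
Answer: 6972 + I*√210/3 ≈ 6972.0 + 4.8305*I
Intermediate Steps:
r(Q) = Q²
D(P) = √(P + 49/P) (D(P) = √(P + 7²/P) = √(P + 49/P))
(3690 + 3282) + D(-21) = (3690 + 3282) + √(-21 + 49/(-21)) = 6972 + √(-21 + 49*(-1/21)) = 6972 + √(-21 - 7/3) = 6972 + √(-70/3) = 6972 + I*√210/3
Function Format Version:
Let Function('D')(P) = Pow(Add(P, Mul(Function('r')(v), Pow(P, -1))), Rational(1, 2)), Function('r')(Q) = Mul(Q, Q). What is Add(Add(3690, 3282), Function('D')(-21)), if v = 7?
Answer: Add(6972, Mul(Rational(1, 3), I, Pow(210, Rational(1, 2)))) ≈ Add(6972.0, Mul(4.8305, I))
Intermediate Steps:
Function('r')(Q) = Pow(Q, 2)
Function('D')(P) = Pow(Add(P, Mul(49, Pow(P, -1))), Rational(1, 2)) (Function('D')(P) = Pow(Add(P, Mul(Pow(7, 2), Pow(P, -1))), Rational(1, 2)) = Pow(Add(P, Mul(49, Pow(P, -1))), Rational(1, 2)))
Add(Add(3690, 3282), Function('D')(-21)) = Add(Add(3690, 3282), Pow(Add(-21, Mul(49, Pow(-21, -1))), Rational(1, 2))) = Add(6972, Pow(Add(-21, Mul(49, Rational(-1, 21))), Rational(1, 2))) = Add(6972, Pow(Add(-21, Rational(-7, 3)), Rational(1, 2))) = Add(6972, Pow(Rational(-70, 3), Rational(1, 2))) = Add(6972, Mul(Rational(1, 3), I, Pow(210, Rational(1, 2))))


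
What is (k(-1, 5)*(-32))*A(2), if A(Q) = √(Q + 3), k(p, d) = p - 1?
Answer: 64*√5 ≈ 143.11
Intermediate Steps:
k(p, d) = -1 + p
A(Q) = √(3 + Q)
(k(-1, 5)*(-32))*A(2) = ((-1 - 1)*(-32))*√(3 + 2) = (-2*(-32))*√5 = 64*√5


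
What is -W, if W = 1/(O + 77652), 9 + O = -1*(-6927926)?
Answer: -1/7005569 ≈ -1.4274e-7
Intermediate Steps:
O = 6927917 (O = -9 - 1*(-6927926) = -9 + 6927926 = 6927917)
W = 1/7005569 (W = 1/(6927917 + 77652) = 1/7005569 ≈ 1.4274e-7)
-W = -1*1/7005569 = -1/7005569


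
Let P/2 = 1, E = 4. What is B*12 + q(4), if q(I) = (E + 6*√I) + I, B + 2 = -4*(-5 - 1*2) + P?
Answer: 356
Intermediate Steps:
P = 2 (P = 2*1 = 2)
B = 28 (B = -2 + (-4*(-5 - 1*2) + 2) = -2 + (-4*(-5 - 2) + 2) = -2 + (-4*(-7) + 2) = -2 + (28 + 2) = -2 + 30 = 28)
q(I) = 4 + I + 6*√I (q(I) = (4 + 6*√I) + I = 4 + I + 6*√I)
B*12 + q(4) = 28*12 + (4 + 4 + 6*√4) = 336 + (4 + 4 + 6*2) = 336 + (4 + 4 + 12) = 336 + 20 = 356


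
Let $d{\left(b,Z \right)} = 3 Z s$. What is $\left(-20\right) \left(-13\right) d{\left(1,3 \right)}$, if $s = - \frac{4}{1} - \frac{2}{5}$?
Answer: $-10296$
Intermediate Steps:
$s = - \frac{22}{5}$ ($s = \left(-4\right) 1 - \frac{2}{5} = -4 - \frac{2}{5} = - \frac{22}{5} \approx -4.4$)
$d{\left(b,Z \right)} = - \frac{66 Z}{5}$ ($d{\left(b,Z \right)} = 3 Z \left(- \frac{22}{5}\right) = - \frac{66 Z}{5}$)
$\left(-20\right) \left(-13\right) d{\left(1,3 \right)} = \left(-20\right) \left(-13\right) \left(\left(- \frac{66}{5}\right) 3\right) = 260 \left(- \frac{198}{5}\right) = -10296$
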